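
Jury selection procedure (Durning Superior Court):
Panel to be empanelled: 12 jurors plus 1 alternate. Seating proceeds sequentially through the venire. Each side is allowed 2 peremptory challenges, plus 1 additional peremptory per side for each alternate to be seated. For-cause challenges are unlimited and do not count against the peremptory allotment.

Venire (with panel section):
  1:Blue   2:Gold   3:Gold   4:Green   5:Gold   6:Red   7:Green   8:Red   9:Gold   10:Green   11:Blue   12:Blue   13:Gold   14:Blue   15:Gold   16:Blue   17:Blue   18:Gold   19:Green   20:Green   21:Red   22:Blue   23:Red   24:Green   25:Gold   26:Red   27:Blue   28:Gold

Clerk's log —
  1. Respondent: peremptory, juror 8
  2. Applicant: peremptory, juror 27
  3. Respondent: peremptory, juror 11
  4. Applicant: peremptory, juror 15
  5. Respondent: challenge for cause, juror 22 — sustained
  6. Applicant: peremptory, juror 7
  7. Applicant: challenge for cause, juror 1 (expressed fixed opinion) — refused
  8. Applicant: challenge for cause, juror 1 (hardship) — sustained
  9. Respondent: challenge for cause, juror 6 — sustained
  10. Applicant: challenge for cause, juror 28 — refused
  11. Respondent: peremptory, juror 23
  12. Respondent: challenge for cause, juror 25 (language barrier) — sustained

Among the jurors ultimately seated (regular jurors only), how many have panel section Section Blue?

4

Removed: #1, #6, #7, #8, #11, #15, #22, #23, #25, #27.
Seated jurors 1–12: #2, #3, #4, #5, #9, #10, #12, #13, #14, #16, #17, #18 (alternates #19 not counted).
Of those, in Section Blue: #12, #14, #16, #17 → 4.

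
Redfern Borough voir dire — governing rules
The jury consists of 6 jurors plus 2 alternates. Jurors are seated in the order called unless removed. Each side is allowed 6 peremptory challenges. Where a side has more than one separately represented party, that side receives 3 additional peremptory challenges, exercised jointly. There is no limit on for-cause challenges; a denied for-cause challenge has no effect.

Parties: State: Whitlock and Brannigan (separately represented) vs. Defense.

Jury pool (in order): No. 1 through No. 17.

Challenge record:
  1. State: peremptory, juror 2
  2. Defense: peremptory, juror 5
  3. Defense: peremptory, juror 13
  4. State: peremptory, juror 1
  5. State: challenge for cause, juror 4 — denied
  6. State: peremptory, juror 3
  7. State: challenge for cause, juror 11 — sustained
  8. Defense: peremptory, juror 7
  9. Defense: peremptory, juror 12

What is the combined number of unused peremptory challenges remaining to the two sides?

State allotment: 6 base + 3 multi-party = 9. Defense allotment: 6.
State peremptories used: #2, #1, #3 — 3 (for-cause on #4, #11 don't count).
Defense peremptories used: #5, #13, #7, #12 — 4.
Remaining: (9 − 3) + (6 − 4) = 8.

8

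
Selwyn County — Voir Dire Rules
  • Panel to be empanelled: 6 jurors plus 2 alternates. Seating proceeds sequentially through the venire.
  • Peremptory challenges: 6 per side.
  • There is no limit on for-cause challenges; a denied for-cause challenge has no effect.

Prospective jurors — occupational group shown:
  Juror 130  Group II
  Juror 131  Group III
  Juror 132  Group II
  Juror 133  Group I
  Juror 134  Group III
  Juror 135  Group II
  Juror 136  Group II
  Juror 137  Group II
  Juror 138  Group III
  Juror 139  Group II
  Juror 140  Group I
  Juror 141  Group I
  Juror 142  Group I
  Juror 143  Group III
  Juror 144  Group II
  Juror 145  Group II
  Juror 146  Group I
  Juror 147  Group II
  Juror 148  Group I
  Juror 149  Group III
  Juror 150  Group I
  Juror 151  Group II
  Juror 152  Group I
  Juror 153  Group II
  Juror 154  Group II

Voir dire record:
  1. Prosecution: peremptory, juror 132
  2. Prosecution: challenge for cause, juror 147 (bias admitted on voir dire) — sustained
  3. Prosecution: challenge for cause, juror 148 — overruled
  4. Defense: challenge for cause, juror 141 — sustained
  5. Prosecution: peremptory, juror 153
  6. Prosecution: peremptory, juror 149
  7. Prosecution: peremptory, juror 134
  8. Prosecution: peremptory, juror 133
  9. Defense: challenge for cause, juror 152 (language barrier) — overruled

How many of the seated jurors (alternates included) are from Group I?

Removed: #132, #133, #134, #141, #147, #149, #153.
Seated (8 incl. alternates): #130, #131, #135, #136, #137, #138, #139, #140.
Of those, in Group I: #140 → 1.

1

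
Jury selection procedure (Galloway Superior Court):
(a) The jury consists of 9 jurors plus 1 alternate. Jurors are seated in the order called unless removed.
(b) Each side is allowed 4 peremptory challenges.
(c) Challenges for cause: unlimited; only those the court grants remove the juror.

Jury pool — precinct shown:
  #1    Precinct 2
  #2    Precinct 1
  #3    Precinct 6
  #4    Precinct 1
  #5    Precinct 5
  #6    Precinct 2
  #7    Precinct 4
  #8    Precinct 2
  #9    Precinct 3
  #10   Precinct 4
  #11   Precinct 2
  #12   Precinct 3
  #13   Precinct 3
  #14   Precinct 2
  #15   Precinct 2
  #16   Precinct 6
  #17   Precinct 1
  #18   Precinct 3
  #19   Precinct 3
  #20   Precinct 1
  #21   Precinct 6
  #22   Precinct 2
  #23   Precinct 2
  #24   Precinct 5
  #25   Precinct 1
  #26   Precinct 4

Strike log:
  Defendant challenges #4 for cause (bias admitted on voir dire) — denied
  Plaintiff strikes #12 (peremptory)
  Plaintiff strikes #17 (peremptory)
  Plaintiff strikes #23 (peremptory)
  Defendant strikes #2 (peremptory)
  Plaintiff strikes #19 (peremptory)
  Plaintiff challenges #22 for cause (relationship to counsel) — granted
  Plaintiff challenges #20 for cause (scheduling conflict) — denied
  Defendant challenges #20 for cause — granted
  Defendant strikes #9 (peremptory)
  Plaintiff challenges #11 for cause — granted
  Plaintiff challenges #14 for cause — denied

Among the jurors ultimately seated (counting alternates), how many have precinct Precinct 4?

2

Removed: #2, #9, #11, #12, #17, #19, #20, #22, #23.
Seated (10 incl. alternates): #1, #3, #4, #5, #6, #7, #8, #10, #13, #14.
Of those, in Precinct 4: #7, #10 → 2.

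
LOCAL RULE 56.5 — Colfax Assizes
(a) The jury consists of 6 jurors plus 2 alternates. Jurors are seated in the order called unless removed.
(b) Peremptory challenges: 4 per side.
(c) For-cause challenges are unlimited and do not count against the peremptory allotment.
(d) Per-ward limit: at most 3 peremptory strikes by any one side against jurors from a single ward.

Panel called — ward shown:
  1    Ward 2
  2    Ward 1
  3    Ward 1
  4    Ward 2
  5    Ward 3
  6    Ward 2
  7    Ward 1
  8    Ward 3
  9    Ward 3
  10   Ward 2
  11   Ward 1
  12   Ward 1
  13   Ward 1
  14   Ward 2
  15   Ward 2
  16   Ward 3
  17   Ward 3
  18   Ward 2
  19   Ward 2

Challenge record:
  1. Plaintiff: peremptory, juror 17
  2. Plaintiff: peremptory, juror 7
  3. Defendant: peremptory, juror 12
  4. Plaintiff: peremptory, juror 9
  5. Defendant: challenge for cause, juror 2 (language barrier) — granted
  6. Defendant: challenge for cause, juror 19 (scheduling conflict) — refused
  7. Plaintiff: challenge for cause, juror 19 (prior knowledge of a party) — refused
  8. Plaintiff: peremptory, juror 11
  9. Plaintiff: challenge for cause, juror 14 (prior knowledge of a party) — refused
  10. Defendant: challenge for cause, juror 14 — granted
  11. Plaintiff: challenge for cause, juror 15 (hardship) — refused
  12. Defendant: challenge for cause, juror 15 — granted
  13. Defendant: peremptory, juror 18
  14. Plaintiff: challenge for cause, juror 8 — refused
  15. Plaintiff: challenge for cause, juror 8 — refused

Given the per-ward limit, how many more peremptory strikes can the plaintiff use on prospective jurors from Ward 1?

0

Plaintiff peremptories so far: #17, #7, #9, #11 — 4 of 4 used, 0 left overall.
Against Ward 1: #7, #11 — 2 used; per-ward cap 3 leaves 1.
Binding limit: min(0, 1) = 0.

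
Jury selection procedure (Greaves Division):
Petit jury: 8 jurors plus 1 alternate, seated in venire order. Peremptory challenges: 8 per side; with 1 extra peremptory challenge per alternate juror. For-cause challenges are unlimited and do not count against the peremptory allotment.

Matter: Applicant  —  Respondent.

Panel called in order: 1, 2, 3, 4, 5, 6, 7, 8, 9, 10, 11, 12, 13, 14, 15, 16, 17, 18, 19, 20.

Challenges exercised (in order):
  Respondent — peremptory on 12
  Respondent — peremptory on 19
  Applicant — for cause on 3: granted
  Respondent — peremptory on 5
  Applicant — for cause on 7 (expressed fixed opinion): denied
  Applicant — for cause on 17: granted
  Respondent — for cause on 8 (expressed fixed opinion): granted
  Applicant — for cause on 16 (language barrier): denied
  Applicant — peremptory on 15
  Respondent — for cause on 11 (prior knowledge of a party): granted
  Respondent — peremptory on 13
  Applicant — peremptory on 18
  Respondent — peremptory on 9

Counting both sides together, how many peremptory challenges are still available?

11

Applicant allotment: 8 base + 1 × 1 alternate = 9. Respondent allotment: 8 base + 1 × 1 alternate = 9.
Applicant peremptories used: #15, #18 — 2 (for-cause on #3, #7, #17, #16 don't count).
Respondent peremptories used: #12, #19, #5, #13, #9 — 5 (for-cause on #8, #11 don't count).
Remaining: (9 − 2) + (9 − 5) = 11.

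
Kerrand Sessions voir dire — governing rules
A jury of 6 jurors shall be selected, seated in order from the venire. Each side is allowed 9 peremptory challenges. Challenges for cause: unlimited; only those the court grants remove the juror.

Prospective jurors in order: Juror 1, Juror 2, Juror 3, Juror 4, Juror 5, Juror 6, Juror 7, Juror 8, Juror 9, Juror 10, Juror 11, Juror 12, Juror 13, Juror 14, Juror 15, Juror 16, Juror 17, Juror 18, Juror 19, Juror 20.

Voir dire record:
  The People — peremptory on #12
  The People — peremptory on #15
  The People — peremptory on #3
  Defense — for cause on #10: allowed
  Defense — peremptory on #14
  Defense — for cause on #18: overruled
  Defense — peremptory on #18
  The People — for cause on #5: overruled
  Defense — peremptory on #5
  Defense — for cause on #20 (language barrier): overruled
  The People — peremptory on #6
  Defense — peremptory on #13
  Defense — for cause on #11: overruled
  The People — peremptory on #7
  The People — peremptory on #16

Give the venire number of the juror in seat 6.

Removed: #3, #5, #6, #7, #10, #12, #13, #14, #15, #16, #18. (#11, #20 stay — for-cause denied.)
Filling seats in venire order through position 6: #1, #2, #4, #8, #9, #11.
So seat 6 is #11.

11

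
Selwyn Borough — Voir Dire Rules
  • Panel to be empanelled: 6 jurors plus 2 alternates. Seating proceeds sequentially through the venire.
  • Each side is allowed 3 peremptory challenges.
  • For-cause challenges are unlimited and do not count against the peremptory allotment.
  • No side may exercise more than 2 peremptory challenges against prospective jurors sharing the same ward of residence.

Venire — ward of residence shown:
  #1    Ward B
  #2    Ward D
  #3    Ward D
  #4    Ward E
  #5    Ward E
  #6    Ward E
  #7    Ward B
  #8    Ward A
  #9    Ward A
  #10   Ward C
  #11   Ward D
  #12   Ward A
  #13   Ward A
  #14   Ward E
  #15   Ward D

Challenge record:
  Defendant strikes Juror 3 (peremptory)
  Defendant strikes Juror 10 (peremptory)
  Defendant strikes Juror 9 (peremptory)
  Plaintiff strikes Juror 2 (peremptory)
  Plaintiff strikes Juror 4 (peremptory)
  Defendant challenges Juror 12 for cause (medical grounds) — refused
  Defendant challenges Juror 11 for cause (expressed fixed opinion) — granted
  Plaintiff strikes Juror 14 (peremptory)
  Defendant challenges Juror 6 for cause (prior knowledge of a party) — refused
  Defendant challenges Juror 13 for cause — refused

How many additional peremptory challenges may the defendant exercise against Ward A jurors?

0

Defendant peremptories so far: #3, #10, #9 — 3 of 3 used, 0 left overall.
Against Ward A: #9 — 1 used; per-ward cap 2 leaves 1.
Binding limit: min(0, 1) = 0.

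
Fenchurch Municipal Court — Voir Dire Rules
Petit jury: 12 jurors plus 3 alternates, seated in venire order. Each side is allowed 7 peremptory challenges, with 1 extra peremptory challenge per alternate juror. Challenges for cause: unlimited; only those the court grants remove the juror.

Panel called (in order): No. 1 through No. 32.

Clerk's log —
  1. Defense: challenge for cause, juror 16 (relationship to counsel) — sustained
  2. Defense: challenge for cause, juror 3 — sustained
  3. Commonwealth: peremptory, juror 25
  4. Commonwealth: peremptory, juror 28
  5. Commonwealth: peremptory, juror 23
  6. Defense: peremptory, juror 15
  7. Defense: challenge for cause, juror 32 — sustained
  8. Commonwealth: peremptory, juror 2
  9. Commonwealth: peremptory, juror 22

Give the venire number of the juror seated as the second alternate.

Removed: #2, #3, #15, #16, #22, #23, #25, #28, #32.
Seating in order: seats 1–12 → #1, #4, #5, #6, #7, #8, #9, #10, #11, #12, #13, #14; alternates → #17, #18, #19.
So alternate 2 is #18.

18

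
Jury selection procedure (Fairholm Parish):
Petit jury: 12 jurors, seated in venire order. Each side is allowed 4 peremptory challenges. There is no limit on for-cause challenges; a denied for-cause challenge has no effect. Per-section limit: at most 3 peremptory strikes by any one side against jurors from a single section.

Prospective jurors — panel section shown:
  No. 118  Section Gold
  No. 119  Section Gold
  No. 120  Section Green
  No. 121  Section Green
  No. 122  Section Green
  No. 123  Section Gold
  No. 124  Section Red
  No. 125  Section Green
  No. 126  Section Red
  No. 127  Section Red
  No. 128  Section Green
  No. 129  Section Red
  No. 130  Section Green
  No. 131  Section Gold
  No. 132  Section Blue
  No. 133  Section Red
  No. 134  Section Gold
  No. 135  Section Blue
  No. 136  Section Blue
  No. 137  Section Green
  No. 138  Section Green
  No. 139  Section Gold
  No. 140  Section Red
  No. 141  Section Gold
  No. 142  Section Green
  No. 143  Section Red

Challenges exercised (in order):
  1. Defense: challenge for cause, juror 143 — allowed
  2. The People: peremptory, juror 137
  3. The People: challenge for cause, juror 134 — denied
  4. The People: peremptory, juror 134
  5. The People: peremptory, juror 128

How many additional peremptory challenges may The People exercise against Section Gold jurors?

1

The People peremptories so far: #137, #134, #128 — 3 of 4 used, 1 left overall.
Against Section Gold: #134 — 1 used; per-section cap 3 leaves 2.
Binding limit: min(1, 2) = 1.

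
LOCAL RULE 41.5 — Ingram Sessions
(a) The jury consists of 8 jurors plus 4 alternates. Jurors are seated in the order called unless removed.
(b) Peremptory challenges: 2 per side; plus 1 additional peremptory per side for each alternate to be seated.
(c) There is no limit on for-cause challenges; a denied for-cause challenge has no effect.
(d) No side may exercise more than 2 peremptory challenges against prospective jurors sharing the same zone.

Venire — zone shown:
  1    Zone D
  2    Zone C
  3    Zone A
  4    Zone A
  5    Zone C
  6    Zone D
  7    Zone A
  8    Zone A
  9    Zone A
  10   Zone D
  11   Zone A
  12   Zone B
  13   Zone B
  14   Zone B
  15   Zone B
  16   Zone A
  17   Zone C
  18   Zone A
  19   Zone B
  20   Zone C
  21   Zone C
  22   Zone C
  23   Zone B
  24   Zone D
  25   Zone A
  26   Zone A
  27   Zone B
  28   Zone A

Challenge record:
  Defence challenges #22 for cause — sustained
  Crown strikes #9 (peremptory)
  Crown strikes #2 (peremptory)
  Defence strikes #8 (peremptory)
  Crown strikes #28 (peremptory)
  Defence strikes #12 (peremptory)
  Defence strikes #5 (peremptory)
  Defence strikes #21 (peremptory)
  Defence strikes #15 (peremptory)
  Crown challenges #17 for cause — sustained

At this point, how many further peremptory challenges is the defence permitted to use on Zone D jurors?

1

Defence peremptories so far: #8, #12, #5, #21, #15 — 5 of 6 used, 1 left overall.
Against Zone D: none yet — per-zone cap 2 leaves 2.
Binding limit: min(1, 2) = 1.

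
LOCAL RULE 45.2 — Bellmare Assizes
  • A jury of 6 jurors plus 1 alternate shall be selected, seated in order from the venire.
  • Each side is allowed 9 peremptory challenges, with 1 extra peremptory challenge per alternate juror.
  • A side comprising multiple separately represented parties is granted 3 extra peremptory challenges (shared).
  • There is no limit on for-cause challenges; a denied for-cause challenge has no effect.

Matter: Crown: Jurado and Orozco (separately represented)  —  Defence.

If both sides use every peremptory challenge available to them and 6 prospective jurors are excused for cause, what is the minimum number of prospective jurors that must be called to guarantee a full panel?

Seats to fill: 6 + 1 alternates = 7.
Peremptories — Crown: 9 + 1×1 + 3 = 13; Defence: 9 + 1×1 = 10; total 23.
For-cause removals: 6.
Minimum venire: 7 + 23 + 6 = 36.

36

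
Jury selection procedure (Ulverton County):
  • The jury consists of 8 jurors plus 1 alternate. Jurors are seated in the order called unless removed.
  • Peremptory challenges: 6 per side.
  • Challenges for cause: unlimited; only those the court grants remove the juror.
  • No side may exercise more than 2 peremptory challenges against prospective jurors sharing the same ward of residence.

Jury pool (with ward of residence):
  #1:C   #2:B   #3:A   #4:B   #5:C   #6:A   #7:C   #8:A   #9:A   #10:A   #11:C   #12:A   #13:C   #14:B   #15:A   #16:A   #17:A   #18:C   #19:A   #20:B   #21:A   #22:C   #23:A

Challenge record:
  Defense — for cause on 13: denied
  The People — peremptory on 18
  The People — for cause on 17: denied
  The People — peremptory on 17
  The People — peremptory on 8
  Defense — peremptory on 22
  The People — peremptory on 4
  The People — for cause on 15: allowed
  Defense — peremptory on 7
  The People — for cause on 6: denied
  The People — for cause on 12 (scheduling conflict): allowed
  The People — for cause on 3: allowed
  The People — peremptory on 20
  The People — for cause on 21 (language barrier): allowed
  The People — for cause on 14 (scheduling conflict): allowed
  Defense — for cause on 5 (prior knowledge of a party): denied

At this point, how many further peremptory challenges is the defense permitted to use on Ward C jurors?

0

Defense peremptories so far: #22, #7 — 2 of 6 used, 4 left overall.
Against Ward C: #22, #7 — 2 used; per-ward cap 2 leaves 0.
Binding limit: min(4, 0) = 0.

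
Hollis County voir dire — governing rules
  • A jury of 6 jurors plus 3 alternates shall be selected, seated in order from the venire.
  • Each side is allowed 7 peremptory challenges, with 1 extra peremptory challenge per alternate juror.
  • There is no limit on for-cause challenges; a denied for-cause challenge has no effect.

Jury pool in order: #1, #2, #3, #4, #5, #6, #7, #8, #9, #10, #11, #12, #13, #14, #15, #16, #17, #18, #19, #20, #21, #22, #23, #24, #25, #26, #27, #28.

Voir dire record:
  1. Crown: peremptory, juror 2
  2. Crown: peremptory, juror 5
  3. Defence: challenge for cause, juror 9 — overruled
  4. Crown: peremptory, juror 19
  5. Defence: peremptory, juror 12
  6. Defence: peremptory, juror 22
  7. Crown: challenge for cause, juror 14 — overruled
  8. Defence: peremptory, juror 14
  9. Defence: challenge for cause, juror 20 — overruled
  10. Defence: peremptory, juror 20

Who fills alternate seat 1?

9

Removed: #2, #5, #12, #14, #19, #20, #22. (#9 stays — for-cause denied.)
Seating in order: seats 1–6 → #1, #3, #4, #6, #7, #8; alternates → #9, #10, #11.
So alternate 1 is #9.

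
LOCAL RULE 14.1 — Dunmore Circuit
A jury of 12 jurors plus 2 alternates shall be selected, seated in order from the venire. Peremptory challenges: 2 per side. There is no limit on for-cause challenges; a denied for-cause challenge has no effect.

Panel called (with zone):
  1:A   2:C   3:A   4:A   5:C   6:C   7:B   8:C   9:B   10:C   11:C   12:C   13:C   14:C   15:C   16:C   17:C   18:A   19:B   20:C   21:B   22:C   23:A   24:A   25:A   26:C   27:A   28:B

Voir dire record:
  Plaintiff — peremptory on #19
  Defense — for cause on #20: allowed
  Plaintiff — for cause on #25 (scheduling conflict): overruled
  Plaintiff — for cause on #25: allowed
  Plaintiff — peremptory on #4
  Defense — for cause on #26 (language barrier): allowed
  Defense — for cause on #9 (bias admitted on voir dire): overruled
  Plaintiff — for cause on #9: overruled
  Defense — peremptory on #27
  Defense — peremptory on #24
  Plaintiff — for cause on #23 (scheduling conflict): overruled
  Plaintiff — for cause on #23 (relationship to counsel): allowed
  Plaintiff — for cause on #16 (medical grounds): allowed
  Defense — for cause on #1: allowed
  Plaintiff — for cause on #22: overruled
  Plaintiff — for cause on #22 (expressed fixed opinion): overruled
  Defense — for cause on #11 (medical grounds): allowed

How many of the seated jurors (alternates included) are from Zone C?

10

Removed: #1, #4, #11, #16, #19, #20, #23, #24, #25, #26, #27.
Seated (14 incl. alternates): #2, #3, #5, #6, #7, #8, #9, #10, #12, #13, #14, #15, #17, #18.
Of those, in Zone C: #2, #5, #6, #8, #10, #12, #13, #14, #15, #17 → 10.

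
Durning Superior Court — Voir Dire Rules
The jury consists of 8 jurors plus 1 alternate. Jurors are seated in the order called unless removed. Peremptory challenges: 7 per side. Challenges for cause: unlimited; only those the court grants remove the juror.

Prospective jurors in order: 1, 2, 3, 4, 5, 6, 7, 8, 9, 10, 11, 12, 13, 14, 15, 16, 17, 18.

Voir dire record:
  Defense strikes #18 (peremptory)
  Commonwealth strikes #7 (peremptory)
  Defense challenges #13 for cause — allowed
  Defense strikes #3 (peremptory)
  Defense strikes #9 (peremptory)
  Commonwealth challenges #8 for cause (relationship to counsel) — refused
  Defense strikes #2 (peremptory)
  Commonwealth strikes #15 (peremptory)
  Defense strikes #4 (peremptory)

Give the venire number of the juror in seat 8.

14

Removed: #2, #3, #4, #7, #9, #13, #15, #18. (#8 stays — for-cause denied.)
Seating in order: seats 1–8 → #1, #5, #6, #8, #10, #11, #12, #14; alternates → #16.
So seat 8 is #14.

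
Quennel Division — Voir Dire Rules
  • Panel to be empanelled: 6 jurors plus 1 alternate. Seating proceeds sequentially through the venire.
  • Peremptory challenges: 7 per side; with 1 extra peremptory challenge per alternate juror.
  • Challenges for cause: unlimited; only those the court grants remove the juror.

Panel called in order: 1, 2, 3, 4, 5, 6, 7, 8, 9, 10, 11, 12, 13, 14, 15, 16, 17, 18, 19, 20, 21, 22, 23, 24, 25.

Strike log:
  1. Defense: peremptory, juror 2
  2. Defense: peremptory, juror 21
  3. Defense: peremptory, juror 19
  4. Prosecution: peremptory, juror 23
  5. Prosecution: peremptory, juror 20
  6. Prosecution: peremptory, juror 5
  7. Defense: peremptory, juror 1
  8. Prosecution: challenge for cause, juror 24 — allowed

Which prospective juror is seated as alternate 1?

Removed: #1, #2, #5, #19, #20, #21, #23, #24.
Seating in order: seats 1–6 → #3, #4, #6, #7, #8, #9; alternates → #10.
So alternate 1 is #10.

10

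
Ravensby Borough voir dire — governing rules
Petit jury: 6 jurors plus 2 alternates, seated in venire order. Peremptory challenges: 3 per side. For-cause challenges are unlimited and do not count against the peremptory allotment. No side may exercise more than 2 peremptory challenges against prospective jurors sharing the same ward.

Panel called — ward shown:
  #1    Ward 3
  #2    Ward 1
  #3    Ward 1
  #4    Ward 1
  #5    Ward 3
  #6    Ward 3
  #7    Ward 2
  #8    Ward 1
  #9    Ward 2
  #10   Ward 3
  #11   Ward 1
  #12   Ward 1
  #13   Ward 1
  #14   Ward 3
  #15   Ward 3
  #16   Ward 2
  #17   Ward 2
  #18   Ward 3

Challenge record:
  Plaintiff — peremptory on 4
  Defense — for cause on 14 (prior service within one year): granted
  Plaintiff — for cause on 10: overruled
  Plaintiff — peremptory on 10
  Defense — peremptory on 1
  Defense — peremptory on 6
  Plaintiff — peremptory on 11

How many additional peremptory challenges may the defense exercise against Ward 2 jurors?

Defense peremptories so far: #1, #6 — 2 of 3 used, 1 left overall.
Against Ward 2: none yet — per-ward cap 2 leaves 2.
Binding limit: min(1, 2) = 1.

1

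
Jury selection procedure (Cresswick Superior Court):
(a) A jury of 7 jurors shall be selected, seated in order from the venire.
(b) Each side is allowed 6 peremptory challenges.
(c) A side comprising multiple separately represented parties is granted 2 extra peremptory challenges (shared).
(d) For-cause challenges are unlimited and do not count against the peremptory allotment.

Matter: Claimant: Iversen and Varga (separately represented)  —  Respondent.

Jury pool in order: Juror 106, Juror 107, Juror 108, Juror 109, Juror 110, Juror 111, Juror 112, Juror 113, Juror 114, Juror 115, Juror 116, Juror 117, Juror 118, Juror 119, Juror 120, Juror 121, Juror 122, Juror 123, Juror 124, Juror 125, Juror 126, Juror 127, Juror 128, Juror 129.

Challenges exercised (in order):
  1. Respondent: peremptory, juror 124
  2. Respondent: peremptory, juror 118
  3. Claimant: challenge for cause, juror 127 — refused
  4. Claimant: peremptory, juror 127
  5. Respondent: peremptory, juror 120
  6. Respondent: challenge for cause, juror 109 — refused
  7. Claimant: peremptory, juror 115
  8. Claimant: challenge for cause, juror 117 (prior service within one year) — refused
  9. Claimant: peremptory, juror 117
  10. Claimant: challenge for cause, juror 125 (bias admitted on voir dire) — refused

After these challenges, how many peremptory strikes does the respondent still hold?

Respondent allotment: 6.
Respondent peremptories used: #124, #118, #120 — 3 (the for-cause on #109 doesn't count).
Remaining: 6 − 3 = 3.

3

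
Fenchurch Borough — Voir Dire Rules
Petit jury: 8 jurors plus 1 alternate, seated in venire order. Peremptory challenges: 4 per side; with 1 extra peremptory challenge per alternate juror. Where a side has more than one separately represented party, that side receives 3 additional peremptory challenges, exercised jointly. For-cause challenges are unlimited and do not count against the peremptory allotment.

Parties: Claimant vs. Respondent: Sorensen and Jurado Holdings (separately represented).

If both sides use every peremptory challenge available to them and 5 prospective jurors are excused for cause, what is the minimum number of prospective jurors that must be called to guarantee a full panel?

27

Seats to fill: 8 + 1 alternates = 9.
Peremptories — Claimant: 4 + 1×1 = 5; Respondent: 4 + 1×1 + 3 = 8; total 13.
For-cause removals: 5.
Minimum venire: 9 + 13 + 5 = 27.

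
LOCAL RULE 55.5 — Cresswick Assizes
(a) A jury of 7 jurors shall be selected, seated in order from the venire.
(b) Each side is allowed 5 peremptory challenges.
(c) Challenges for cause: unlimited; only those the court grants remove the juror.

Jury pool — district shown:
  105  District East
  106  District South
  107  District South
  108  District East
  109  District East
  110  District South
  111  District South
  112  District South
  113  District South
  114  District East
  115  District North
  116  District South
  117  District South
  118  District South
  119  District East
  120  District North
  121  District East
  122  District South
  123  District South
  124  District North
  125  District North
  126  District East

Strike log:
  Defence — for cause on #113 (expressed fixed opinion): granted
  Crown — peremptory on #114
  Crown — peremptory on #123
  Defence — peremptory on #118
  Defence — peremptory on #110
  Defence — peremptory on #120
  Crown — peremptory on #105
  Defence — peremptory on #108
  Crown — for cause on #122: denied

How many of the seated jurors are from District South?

Removed: #105, #108, #110, #113, #114, #118, #120, #123.
Seated jurors 1–7: #106, #107, #109, #111, #112, #115, #116.
Of those, in District South: #106, #107, #111, #112, #116 → 5.

5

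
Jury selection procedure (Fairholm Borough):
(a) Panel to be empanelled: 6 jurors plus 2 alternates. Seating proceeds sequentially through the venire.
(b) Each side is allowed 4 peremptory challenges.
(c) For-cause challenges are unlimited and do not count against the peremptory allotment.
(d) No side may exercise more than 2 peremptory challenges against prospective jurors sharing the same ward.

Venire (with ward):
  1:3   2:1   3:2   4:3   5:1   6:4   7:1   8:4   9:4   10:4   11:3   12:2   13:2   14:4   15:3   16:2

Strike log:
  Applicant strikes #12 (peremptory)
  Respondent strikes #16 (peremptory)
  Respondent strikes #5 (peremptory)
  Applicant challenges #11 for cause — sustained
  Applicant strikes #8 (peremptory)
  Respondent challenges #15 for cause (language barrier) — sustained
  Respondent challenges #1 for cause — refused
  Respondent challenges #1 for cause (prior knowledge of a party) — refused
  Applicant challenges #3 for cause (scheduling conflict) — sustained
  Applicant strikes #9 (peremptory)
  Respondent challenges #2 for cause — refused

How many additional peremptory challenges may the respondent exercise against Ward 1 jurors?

1

Respondent peremptories so far: #16, #5 — 2 of 4 used, 2 left overall.
Against Ward 1: #5 — 1 used; per-ward cap 2 leaves 1.
Binding limit: min(2, 1) = 1.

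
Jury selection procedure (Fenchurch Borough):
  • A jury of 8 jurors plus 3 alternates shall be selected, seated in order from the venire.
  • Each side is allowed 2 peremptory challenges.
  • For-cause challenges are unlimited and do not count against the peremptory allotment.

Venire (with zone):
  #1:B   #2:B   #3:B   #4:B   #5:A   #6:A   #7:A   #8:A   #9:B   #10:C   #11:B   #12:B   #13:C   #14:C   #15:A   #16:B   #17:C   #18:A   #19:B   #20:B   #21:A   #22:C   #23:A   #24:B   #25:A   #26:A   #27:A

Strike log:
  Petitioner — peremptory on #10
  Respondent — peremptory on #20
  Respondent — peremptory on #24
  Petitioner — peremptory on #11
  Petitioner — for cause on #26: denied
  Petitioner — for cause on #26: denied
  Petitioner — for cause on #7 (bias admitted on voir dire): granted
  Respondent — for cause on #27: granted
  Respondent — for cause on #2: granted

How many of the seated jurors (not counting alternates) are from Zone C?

0

Removed: #2, #7, #10, #11, #20, #24, #27.
Seated jurors 1–8: #1, #3, #4, #5, #6, #8, #9, #12 (alternates #13, #14, #15 not counted).
None of those are in Zone C → 0.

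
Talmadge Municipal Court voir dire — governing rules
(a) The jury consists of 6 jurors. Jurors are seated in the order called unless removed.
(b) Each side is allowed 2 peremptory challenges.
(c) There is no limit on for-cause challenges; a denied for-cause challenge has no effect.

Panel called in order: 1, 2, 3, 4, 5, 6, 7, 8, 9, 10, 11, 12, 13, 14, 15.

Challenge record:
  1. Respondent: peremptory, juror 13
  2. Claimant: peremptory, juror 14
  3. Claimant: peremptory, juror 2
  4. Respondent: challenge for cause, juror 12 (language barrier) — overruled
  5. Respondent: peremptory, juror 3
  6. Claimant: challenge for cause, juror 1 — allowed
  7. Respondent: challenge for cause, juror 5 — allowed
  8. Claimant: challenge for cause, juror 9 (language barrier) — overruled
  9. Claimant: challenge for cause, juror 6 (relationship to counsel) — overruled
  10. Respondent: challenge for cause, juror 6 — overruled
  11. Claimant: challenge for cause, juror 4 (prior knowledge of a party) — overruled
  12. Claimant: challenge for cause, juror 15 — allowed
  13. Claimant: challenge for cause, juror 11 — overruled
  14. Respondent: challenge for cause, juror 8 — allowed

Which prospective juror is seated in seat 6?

Removed: #1, #2, #3, #5, #8, #13, #14, #15. (#4, #6, #9, #11, #12 stay — for-cause denied.)
Seating in order: seats 1–6 → #4, #6, #7, #9, #10, #11.
So seat 6 is #11.

11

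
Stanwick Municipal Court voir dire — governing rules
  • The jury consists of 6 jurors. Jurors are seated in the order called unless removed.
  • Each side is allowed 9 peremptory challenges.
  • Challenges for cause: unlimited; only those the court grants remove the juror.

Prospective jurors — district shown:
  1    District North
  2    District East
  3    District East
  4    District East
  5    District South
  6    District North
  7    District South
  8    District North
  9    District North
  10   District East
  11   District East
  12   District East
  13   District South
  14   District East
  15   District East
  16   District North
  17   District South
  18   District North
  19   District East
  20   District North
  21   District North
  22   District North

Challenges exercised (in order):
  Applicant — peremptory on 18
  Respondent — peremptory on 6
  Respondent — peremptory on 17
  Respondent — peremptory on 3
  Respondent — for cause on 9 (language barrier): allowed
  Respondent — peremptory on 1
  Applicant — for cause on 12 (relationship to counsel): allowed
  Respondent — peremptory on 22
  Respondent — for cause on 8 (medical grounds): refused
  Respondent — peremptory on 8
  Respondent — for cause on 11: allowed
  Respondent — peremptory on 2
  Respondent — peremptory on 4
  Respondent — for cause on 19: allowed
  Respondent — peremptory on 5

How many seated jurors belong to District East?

3

Removed: #1, #2, #3, #4, #5, #6, #8, #9, #11, #12, #17, #18, #19, #22.
Seated jurors 1–6: #7, #10, #13, #14, #15, #16.
Of those, in District East: #10, #14, #15 → 3.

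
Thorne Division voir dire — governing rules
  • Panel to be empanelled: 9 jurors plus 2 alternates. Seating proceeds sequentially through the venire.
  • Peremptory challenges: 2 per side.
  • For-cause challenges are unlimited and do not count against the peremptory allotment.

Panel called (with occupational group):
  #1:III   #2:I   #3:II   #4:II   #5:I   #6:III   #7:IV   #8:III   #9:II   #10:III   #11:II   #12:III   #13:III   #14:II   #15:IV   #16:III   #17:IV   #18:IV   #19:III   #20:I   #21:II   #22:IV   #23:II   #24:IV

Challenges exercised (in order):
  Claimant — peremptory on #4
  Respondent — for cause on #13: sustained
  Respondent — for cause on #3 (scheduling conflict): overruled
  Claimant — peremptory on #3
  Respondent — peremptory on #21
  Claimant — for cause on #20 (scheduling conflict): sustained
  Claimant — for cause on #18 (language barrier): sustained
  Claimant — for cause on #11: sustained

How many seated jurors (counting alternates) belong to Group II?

Removed: #3, #4, #11, #13, #18, #20, #21.
Seated (11 incl. alternates): #1, #2, #5, #6, #7, #8, #9, #10, #12, #14, #15.
Of those, in Group II: #9, #14 → 2.

2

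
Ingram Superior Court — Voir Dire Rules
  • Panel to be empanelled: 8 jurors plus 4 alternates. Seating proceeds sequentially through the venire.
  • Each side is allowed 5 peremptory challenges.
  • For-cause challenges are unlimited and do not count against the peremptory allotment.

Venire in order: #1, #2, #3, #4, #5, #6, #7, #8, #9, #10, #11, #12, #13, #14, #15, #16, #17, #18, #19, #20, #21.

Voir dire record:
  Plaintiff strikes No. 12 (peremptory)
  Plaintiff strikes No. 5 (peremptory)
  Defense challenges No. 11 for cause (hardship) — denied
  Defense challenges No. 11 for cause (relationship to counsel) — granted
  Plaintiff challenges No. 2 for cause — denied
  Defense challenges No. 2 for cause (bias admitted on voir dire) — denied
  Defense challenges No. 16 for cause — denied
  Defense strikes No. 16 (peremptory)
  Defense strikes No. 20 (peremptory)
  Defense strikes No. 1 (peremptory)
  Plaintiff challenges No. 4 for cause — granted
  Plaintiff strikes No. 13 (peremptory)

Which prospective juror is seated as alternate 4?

19

Removed: #1, #4, #5, #11, #12, #13, #16, #20. (#2 stays — for-cause denied.)
Seating in order: seats 1–8 → #2, #3, #6, #7, #8, #9, #10, #14; alternates → #15, #17, #18, #19.
So alternate 4 is #19.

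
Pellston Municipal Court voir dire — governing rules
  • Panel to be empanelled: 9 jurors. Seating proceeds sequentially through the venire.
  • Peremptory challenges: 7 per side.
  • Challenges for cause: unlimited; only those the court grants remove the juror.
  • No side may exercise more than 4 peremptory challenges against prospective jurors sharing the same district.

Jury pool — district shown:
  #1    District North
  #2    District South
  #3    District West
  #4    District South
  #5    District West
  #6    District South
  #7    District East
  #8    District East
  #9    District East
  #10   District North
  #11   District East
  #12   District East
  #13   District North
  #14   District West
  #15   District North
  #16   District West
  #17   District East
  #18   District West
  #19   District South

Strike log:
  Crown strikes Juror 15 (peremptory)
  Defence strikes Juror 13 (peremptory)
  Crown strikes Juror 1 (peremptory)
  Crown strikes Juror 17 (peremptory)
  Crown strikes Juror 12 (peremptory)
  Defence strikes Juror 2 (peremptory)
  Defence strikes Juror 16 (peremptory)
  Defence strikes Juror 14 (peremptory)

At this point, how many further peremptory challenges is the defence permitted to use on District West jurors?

Defence peremptories so far: #13, #2, #16, #14 — 4 of 7 used, 3 left overall.
Against District West: #16, #14 — 2 used; per-district cap 4 leaves 2.
Binding limit: min(3, 2) = 2.

2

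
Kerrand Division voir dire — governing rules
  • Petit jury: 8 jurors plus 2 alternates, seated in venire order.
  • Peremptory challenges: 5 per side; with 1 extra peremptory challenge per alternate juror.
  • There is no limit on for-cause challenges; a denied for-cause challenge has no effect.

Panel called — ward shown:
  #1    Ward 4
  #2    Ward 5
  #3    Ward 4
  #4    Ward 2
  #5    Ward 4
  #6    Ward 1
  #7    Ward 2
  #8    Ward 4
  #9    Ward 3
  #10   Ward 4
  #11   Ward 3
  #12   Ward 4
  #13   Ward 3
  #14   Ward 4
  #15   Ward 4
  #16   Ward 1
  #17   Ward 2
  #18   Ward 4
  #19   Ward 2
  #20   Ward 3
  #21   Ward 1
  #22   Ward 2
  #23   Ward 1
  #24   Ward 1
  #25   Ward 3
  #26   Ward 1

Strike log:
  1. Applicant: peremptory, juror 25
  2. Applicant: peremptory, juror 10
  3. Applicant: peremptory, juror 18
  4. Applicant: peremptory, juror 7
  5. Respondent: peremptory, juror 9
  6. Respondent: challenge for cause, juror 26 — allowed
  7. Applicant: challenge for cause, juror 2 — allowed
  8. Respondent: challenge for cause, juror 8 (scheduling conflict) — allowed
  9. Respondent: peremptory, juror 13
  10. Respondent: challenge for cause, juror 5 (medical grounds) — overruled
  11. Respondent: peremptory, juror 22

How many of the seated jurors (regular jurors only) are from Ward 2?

Removed: #2, #7, #8, #9, #10, #13, #18, #22, #25, #26.
Seated jurors 1–8: #1, #3, #4, #5, #6, #11, #12, #14 (alternates #15, #16 not counted).
Of those, in Ward 2: #4 → 1.

1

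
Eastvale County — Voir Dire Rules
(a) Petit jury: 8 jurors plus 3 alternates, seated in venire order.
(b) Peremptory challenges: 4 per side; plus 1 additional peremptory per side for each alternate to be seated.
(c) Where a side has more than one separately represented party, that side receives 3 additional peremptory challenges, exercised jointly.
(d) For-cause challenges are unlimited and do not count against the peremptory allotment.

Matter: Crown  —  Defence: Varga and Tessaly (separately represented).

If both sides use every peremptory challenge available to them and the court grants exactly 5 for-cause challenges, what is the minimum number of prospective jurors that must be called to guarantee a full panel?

Seats to fill: 8 + 3 alternates = 11.
Peremptories — Crown: 4 + 1×3 = 7; Defence: 4 + 1×3 + 3 = 10; total 17.
For-cause removals: 5.
Minimum venire: 11 + 17 + 5 = 33.

33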